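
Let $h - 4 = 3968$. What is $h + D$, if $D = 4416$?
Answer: $8388$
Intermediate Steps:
$h = 3972$ ($h = 4 + 3968 = 3972$)
$h + D = 3972 + 4416 = 8388$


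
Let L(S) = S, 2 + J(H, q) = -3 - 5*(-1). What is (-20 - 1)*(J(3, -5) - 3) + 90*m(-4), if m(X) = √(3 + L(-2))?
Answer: 153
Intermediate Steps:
J(H, q) = 0 (J(H, q) = -2 + (-3 - 5*(-1)) = -2 + (-3 + 5) = -2 + 2 = 0)
m(X) = 1 (m(X) = √(3 - 2) = √1 = 1)
(-20 - 1)*(J(3, -5) - 3) + 90*m(-4) = (-20 - 1)*(0 - 3) + 90*1 = -21*(-3) + 90 = 63 + 90 = 153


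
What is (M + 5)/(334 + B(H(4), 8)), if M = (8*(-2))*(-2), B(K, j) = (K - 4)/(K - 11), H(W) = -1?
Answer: 444/4013 ≈ 0.11064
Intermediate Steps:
B(K, j) = (-4 + K)/(-11 + K)
M = 32 (M = -16*(-2) = 32)
(M + 5)/(334 + B(H(4), 8)) = (32 + 5)/(334 + (-4 - 1)/(-11 - 1)) = 37/(334 - 5/(-12)) = 37/(334 - 1/12*(-5)) = 37/(334 + 5/12) = 37/(4013/12) = 37*(12/4013) = 444/4013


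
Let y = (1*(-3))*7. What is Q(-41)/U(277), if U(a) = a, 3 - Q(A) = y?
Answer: 24/277 ≈ 0.086643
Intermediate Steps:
y = -21 (y = -3*7 = -21)
Q(A) = 24 (Q(A) = 3 - 1*(-21) = 3 + 21 = 24)
Q(-41)/U(277) = 24/277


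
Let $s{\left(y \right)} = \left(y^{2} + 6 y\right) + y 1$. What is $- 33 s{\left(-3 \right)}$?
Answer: $396$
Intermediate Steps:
$s{\left(y \right)} = y^{2} + 7 y$ ($s{\left(y \right)} = \left(y^{2} + 6 y\right) + y = y^{2} + 7 y$)
$- 33 s{\left(-3 \right)} = - 33 \left(- 3 \left(7 - 3\right)\right) = - 33 \left(\left(-3\right) 4\right) = \left(-33\right) \left(-12\right) = 396$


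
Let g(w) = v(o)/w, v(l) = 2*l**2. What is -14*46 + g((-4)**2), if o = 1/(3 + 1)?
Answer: -82431/128 ≈ -643.99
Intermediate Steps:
o = 1/4 ≈ 0.25000
g(w) = 1/(8*w) (g(w) = (2*(1/4)**2)/w = (2*(1/16))/w = 1/(8*w))
-14*46 + g((-4)**2) = -14*46 + 1/(8*((-4)**2)) = -644 + (1/8)/16 = -644 + (1/8)*(1/16) = -644 + 1/128 = -82431/128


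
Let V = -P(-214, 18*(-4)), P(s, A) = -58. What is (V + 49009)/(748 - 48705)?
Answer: -49067/47957 ≈ -1.0231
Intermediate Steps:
V = 58 (V = -1*(-58) = 58)
(V + 49009)/(748 - 48705) = (58 + 49009)/(748 - 48705) = 49067/(-47957) = 49067*(-1/47957) = -49067/47957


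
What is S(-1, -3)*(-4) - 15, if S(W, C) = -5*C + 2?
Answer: -83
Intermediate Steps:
S(W, C) = 2 - 5*C
S(-1, -3)*(-4) - 15 = (2 - 5*(-3))*(-4) - 15 = (2 + 15)*(-4) - 15 = 17*(-4) - 15 = -68 - 15 = -83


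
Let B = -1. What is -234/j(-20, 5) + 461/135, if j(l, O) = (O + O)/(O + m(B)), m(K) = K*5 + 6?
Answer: -18493/135 ≈ -136.99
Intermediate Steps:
m(K) = 6 + 5*K (m(K) = 5*K + 6 = 6 + 5*K)
j(l, O) = 2*O/(1 + O) (j(l, O) = (O + O)/(O + (6 + 5*(-1))) = (2*O)/(O + (6 - 5)) = (2*O)/(O + 1) = (2*O)/(1 + O) = 2*O/(1 + O))
-234/j(-20, 5) + 461/135 = -234/(2*5/(1 + 5)) + 461/135 = -234/(2*5/6) + 461*(1/135) = -234/(2*5*(⅙)) + 461/135 = -234/5/3 + 461/135 = -234*⅗ + 461/135 = -702/5 + 461/135 = -18493/135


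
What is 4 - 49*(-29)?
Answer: 1425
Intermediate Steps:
4 - 49*(-29) = 4 + 1421 = 1425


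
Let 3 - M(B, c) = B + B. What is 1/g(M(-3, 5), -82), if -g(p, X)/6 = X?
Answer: 1/492 ≈ 0.0020325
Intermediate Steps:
M(B, c) = 3 - 2*B (M(B, c) = 3 - (B + B) = 3 - 2*B)
g(p, X) = -6*X
1/g(M(-3, 5), -82) = 1/(-6*(-82)) = 1/492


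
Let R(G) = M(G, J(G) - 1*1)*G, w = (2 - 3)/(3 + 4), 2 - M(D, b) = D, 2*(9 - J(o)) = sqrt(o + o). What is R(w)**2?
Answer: 225/2401 ≈ 0.093711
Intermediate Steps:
J(o) = 9 - sqrt(2)*sqrt(o)/2 (J(o) = 9 - sqrt(o + o)/2 = 9 - sqrt(2)*sqrt(o)/2)
M(D, b) = 2 - D
w = -1/7 ≈ -0.14286
R(G) = G*(2 - G) (R(G) = (2 - G)*G = G*(2 - G))
R(w)**2 = (-(2 - 1*(-1/7))/7)**2 = (-(2 + 1/7)/7)**2 = (-1/7*15/7)**2 = (-15/49)**2 = 225/2401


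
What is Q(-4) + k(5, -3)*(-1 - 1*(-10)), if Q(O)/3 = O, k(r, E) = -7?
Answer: -75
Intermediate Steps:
Q(O) = 3*O
Q(-4) + k(5, -3)*(-1 - 1*(-10)) = 3*(-4) - 7*(-1 - 1*(-10)) = -12 - 7*(-1 + 10) = -12 - 7*9 = -12 - 63 = -75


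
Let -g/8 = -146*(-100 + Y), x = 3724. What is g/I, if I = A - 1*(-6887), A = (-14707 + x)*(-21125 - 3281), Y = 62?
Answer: -2336/14108315 ≈ -0.00016558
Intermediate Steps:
A = 268051098 (A = (-14707 + 3724)*(-21125 - 3281) = -10983*(-24406) = 268051098)
g = -44384 (g = -(-1168)*(-100 + 62) = -(-1168)*(-38) = -8*5548 = -44384)
I = 268057985 (I = 268051098 - 1*(-6887) = 268051098 + 6887 = 268057985)
g/I = -44384/268057985 = -44384*1/268057985 = -2336/14108315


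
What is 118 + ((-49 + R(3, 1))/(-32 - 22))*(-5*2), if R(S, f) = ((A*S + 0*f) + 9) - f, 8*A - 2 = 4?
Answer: 11969/108 ≈ 110.82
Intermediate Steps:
A = 3/4 (A = 1/4 + (1/8)*4 = 1/4 + 1/2 = 3/4 ≈ 0.75000)
R(S, f) = 9 - f + 3*S/4 (R(S, f) = ((3*S/4 + 0*f) + 9) - f = ((3*S/4 + 0) + 9) - f = (3*S/4 + 9) - f = (9 + 3*S/4) - f = 9 - f + 3*S/4)
118 + ((-49 + R(3, 1))/(-32 - 22))*(-5*2) = 118 + ((-49 + (9 - 1*1 + (3/4)*3))/(-32 - 22))*(-5*2) = 118 + ((-49 + (9 - 1 + 9/4))/(-54))*(-10) = 118 + ((-49 + 41/4)*(-1/54))*(-10) = 118 - 155/4*(-1/54)*(-10) = 118 + (155/216)*(-10) = 118 - 775/108 = 11969/108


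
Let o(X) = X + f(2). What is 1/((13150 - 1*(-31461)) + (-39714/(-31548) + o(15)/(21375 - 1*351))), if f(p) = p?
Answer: 55272096/2465813098277 ≈ 2.2415e-5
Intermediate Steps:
o(X) = 2 + X (o(X) = X + 2 = 2 + X)
1/((13150 - 1*(-31461)) + (-39714/(-31548) + o(15)/(21375 - 1*351))) = 1/((13150 - 1*(-31461)) + (-39714/(-31548) + (2 + 15)/(21375 - 1*351))) = 1/((13150 + 31461) + (-39714*(-1/31548) + 17/(21375 - 351))) = 1/(44611 + (6619/5258 + 17/21024)) = 1/(44611 + 69623621/55272096) = 1/(2465813098277/55272096) = 55272096/2465813098277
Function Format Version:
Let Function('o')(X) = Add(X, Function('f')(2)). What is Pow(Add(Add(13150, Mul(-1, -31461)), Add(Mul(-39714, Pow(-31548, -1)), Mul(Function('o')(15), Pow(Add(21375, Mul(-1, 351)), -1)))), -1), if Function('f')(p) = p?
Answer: Rational(55272096, 2465813098277) ≈ 2.2415e-5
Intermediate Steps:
Function('o')(X) = Add(2, X) (Function('o')(X) = Add(X, 2) = Add(2, X))
Pow(Add(Add(13150, Mul(-1, -31461)), Add(Mul(-39714, Pow(-31548, -1)), Mul(Function('o')(15), Pow(Add(21375, Mul(-1, 351)), -1)))), -1) = Pow(Add(Add(13150, Mul(-1, -31461)), Add(Mul(-39714, Pow(-31548, -1)), Mul(Add(2, 15), Pow(Add(21375, Mul(-1, 351)), -1)))), -1) = Pow(Add(Add(13150, 31461), Add(Mul(-39714, Rational(-1, 31548)), Mul(17, Pow(Add(21375, -351), -1)))), -1) = Pow(Add(44611, Add(Rational(6619, 5258), Mul(17, Pow(21024, -1)))), -1) = Pow(Add(44611, Add(Rational(6619, 5258), Mul(17, Rational(1, 21024)))), -1) = Pow(Add(44611, Add(Rational(6619, 5258), Rational(17, 21024))), -1) = Pow(Add(44611, Rational(69623621, 55272096)), -1) = Pow(Rational(2465813098277, 55272096), -1) = Rational(55272096, 2465813098277)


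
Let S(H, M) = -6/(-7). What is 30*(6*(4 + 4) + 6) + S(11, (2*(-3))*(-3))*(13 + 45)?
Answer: 11688/7 ≈ 1669.7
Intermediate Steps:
S(H, M) = 6/7 (S(H, M) = -6*(-1/7) = 6/7)
30*(6*(4 + 4) + 6) + S(11, (2*(-3))*(-3))*(13 + 45) = 30*(6*(4 + 4) + 6) + 6*(13 + 45)/7 = 30*(6*8 + 6) + (6/7)*58 = 30*(48 + 6) + 348/7 = 30*54 + 348/7 = 1620 + 348/7 = 11688/7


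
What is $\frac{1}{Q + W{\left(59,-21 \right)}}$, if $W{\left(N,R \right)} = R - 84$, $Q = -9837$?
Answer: $- \frac{1}{9942} \approx -0.00010058$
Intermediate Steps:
$W{\left(N,R \right)} = -84 + R$
$\frac{1}{Q + W{\left(59,-21 \right)}} = \frac{1}{-9837 - 105} = \frac{1}{-9942} = - \frac{1}{9942}$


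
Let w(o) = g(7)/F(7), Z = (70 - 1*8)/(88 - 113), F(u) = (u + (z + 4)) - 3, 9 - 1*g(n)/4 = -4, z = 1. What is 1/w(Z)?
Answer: 9/52 ≈ 0.17308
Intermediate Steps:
g(n) = 52 (g(n) = 36 - 4*(-4) = 36 + 16 = 52)
F(u) = 2 + u (F(u) = (u + (1 + 4)) - 3 = (u + 5) - 3 = (5 + u) - 3 = 2 + u)
Z = -62/25 (Z = (70 - 8)/(-25) = 62*(-1/25) = -62/25 ≈ -2.4800)
w(o) = 52/9 (w(o) = 52/(2 + 7) = 52/9)
1/w(Z) = 1/(52/9) = 9/52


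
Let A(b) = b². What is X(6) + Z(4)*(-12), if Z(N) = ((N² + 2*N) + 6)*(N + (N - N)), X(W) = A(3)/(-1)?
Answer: -1449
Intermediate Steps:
X(W) = -9 (X(W) = 3²/(-1) = 9*(-1) = -9)
Z(N) = N*(6 + N² + 2*N) (Z(N) = (6 + N² + 2*N)*(N + 0) = (6 + N² + 2*N)*N = N*(6 + N² + 2*N))
X(6) + Z(4)*(-12) = -9 + (4*(6 + 4² + 2*4))*(-12) = -9 + (4*(6 + 16 + 8))*(-12) = -9 + (4*30)*(-12) = -9 + 120*(-12) = -9 - 1440 = -1449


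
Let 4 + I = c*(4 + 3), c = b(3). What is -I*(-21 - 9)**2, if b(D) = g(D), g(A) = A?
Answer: -15300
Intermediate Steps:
b(D) = D
c = 3
I = 17 (I = -4 + 3*(4 + 3) = -4 + 3*7 = -4 + 21 = 17)
-I*(-21 - 9)**2 = -17*(-21 - 9)**2 = -17*(-30)**2 = -17*900 = -1*15300 = -15300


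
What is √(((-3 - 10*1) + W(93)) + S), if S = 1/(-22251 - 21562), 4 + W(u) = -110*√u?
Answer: √(-32632886286 - 211153686590*√93)/43813 ≈ 32.83*I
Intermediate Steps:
W(u) = -4 - 110*√u
S = -1/43813 (S = 1/(-43813) = -1/43813 ≈ -2.2824e-5)
√(((-3 - 10*1) + W(93)) + S) = √(((-3 - 10*1) + (-4 - 110*√93)) - 1/43813) = √(((-3 - 10) + (-4 - 110*√93)) - 1/43813) = √((-13 + (-4 - 110*√93)) - 1/43813) = √((-17 - 110*√93) - 1/43813) = √(-744822/43813 - 110*√93)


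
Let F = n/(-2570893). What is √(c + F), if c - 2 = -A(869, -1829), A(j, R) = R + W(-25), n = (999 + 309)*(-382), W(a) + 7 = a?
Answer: √12314765955020295/2570893 ≈ 43.165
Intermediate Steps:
W(a) = -7 + a
n = -499656 (n = 1308*(-382) = -499656)
A(j, R) = -32 + R (A(j, R) = R + (-7 - 25) = R - 32 = -32 + R)
F = 499656/2570893 (F = -499656/(-2570893) = -499656*(-1/2570893) = 499656/2570893 ≈ 0.19435)
c = 1863 (c = 2 - (-32 - 1829) = 2 - 1*(-1861) = 2 + 1861 = 1863)
√(c + F) = √(1863 + 499656/2570893) = √(4790073315/2570893) = √12314765955020295/2570893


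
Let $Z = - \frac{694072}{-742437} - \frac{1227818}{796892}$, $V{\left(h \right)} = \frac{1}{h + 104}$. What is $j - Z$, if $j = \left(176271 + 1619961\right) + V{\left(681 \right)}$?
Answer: $\frac{417120285572646420127}{232219526528070} \approx 1.7962 \cdot 10^{6}$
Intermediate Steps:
$V{\left(h \right)} = \frac{1}{104 + h}$
$j = \frac{1410042121}{785}$ ($j = \left(176271 + 1619961\right) + \frac{1}{104 + 681} = 1796232 + \frac{1}{785} = \frac{1410042121}{785} \approx 1.7962 \cdot 10^{6}$)
$Z = - \frac{179238544121}{295821052902}$ ($Z = \left(-694072\right) \left(- \frac{1}{742437}\right) - \frac{613909}{398446} = \frac{694072}{742437} - \frac{613909}{398446} = - \frac{179238544121}{295821052902} \approx -0.6059$)
$j - Z = \frac{1410042121}{785} - - \frac{179238544121}{295821052902} = \frac{1410042121}{785} + \frac{179238544121}{295821052902} = \frac{417120285572646420127}{232219526528070}$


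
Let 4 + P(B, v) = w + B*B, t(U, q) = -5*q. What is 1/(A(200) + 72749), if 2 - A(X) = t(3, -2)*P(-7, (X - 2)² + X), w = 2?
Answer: 1/72281 ≈ 1.3835e-5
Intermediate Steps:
P(B, v) = -2 + B² (P(B, v) = -4 + (2 + B*B) = -4 + (2 + B²) = -2 + B²)
A(X) = -468 (A(X) = 2 - (-5*(-2))*(-2 + (-7)²) = 2 - 10*(-2 + 49) = 2 - 10*47 = 2 - 1*470 = 2 - 470 = -468)
1/(A(200) + 72749) = 1/(-468 + 72749) = 1/72281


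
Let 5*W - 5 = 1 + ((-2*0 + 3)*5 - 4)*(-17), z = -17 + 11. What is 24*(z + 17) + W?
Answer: 1139/5 ≈ 227.80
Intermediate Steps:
z = -6
W = -181/5 (W = 1 + (1 + ((-2*0 + 3)*5 - 4)*(-17))/5 = 1 + (1 + ((0 + 3)*5 - 4)*(-17))/5 = 1 + (1 + (3*5 - 4)*(-17))/5 = 1 + (1 + (15 - 4)*(-17))/5 = 1 + (1 + 11*(-17))/5 = 1 + (1 - 187)/5 = 1 + (1/5)*(-186) = 1 - 186/5 = -181/5 ≈ -36.200)
24*(z + 17) + W = 24*(-6 + 17) - 181/5 = 24*11 - 181/5 = 264 - 181/5 = 1139/5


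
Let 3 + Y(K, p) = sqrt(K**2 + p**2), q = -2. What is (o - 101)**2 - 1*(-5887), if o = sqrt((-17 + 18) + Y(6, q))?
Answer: 5887 + (101 - sqrt(2)*sqrt(-1 + sqrt(10)))**2 ≈ 15672.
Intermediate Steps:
Y(K, p) = -3 + sqrt(K**2 + p**2)
o = sqrt(-2 + 2*sqrt(10)) (o = sqrt((-17 + 18) + (-3 + sqrt(6**2 + (-2)**2))) = sqrt(1 + (-3 + sqrt(36 + 4))) = sqrt(1 + (-3 + sqrt(40))) = sqrt(1 + (-3 + 2*sqrt(10))) = sqrt(-2 + 2*sqrt(10)) ≈ 2.0796)
(o - 101)**2 - 1*(-5887) = (sqrt(-2 + 2*sqrt(10)) - 101)**2 - 1*(-5887) = (-101 + sqrt(-2 + 2*sqrt(10)))**2 + 5887 = 5887 + (-101 + sqrt(-2 + 2*sqrt(10)))**2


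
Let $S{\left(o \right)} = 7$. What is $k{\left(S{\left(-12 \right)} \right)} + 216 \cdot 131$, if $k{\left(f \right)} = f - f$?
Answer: $28296$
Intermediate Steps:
$k{\left(f \right)} = 0$
$k{\left(S{\left(-12 \right)} \right)} + 216 \cdot 131 = 0 + 216 \cdot 131 = 0 + 28296 = 28296$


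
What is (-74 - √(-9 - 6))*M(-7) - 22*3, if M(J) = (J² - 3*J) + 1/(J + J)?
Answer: -36685/7 - 979*I*√15/14 ≈ -5240.7 - 270.83*I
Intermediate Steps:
M(J) = J² + 1/(2*J) - 3*J (M(J) = (J² - 3*J) + 1/(2*J) = J² + 1/(2*J) - 3*J)
(-74 - √(-9 - 6))*M(-7) - 22*3 = (-74 - √(-9 - 6))*((-7)² + (½)/(-7) - 3*(-7)) - 22*3 = (-74 - √(-15))*(49 + (½)*(-⅐) + 21) - 66 = (-74 - I*√15)*(49 - 1/14 + 21) - 66 = (-74 - I*√15)*(979/14) - 66 = (-36223/7 - 979*I*√15/14) - 66 = -36685/7 - 979*I*√15/14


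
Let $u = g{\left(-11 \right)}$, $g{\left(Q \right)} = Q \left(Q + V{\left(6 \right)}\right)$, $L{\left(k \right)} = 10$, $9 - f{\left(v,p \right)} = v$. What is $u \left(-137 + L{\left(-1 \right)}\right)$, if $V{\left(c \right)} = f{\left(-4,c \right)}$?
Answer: $2794$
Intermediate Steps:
$f{\left(v,p \right)} = 9 - v$
$V{\left(c \right)} = 13$ ($V{\left(c \right)} = 9 - -4 = 9 + 4 = 13$)
$g{\left(Q \right)} = Q \left(13 + Q\right)$ ($g{\left(Q \right)} = Q \left(Q + 13\right) = Q \left(13 + Q\right)$)
$u = -22$ ($u = - 11 \left(13 - 11\right) = \left(-11\right) 2 = -22$)
$u \left(-137 + L{\left(-1 \right)}\right) = - 22 \left(-137 + 10\right) = \left(-22\right) \left(-127\right) = 2794$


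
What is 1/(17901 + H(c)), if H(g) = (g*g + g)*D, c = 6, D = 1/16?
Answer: 8/143229 ≈ 5.5855e-5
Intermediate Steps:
D = 1/16 ≈ 0.062500
H(g) = g/16 + g²/16 (H(g) = (g*g + g)*(1/16) = (g² + g)*(1/16) = (g + g²)*(1/16) = g/16 + g²/16)
1/(17901 + H(c)) = 1/(17901 + (1/16)*6*(1 + 6)) = 1/(17901 + (1/16)*6*7) = 1/(17901 + 21/8) = 1/(143229/8) = 8/143229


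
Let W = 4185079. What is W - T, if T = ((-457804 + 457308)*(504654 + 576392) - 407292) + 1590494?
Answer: 539200693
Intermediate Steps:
T = -535015614 (T = (-496*1081046 - 407292) + 1590494 = (-536198816 - 407292) + 1590494 = -536606108 + 1590494 = -535015614)
W - T = 4185079 - 1*(-535015614) = 4185079 + 535015614 = 539200693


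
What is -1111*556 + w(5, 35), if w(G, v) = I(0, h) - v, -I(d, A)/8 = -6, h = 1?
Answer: -617703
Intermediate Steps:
I(d, A) = 48 (I(d, A) = -8*(-6) = 48)
w(G, v) = 48 - v
-1111*556 + w(5, 35) = -1111*556 + (48 - 1*35) = -617716 + (48 - 35) = -617716 + 13 = -617703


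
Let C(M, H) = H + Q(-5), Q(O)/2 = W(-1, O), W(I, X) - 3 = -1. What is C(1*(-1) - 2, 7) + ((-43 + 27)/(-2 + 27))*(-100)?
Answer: 75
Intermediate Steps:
W(I, X) = 2 (W(I, X) = 3 - 1 = 2)
Q(O) = 4 (Q(O) = 2*2 = 4)
C(M, H) = 4 + H (C(M, H) = H + 4 = 4 + H)
C(1*(-1) - 2, 7) + ((-43 + 27)/(-2 + 27))*(-100) = (4 + 7) + ((-43 + 27)/(-2 + 27))*(-100) = 11 - 16/25*(-100) = 11 + 64 = 75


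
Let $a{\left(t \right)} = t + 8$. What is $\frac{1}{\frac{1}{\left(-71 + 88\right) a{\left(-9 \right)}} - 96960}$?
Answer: $- \frac{17}{1648321} \approx -1.0314 \cdot 10^{-5}$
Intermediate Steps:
$a{\left(t \right)} = 8 + t$
$\frac{1}{\frac{1}{\left(-71 + 88\right) a{\left(-9 \right)}} - 96960} = \frac{1}{\frac{1}{\left(-71 + 88\right) \left(8 - 9\right)} - 96960} = \frac{1}{\frac{1}{17 \left(-1\right)} - 96960} = \frac{1}{\frac{1}{-17} - 96960} = \frac{1}{- \frac{1}{17} - 96960} = \frac{1}{- \frac{1648321}{17}} = - \frac{17}{1648321}$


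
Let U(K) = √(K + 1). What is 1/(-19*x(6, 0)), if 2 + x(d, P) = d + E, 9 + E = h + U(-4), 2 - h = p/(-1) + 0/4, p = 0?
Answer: 1/76 + I*√3/228 ≈ 0.013158 + 0.0075967*I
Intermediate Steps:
U(K) = √(1 + K)
h = 2 (h = 2 - (0/(-1) + 0/4) = 2 - (0*(-1) + 0*(¼)) = 2 - (0 + 0) = 2 - 1*0 = 2 + 0 = 2)
E = -7 + I*√3 (E = -9 + (2 + √(1 - 4)) = -9 + (2 + √(-3)) = -9 + (2 + I*√3) = -7 + I*√3 ≈ -7.0 + 1.732*I)
x(d, P) = -9 + d + I*√3 (x(d, P) = -2 + (d + (-7 + I*√3)) = -2 + (-7 + d + I*√3) = -9 + d + I*√3)
1/(-19*x(6, 0)) = 1/(-19*(-9 + 6 + I*√3)) = 1/(-19*(-3 + I*√3)) = 1/(57 - 19*I*√3)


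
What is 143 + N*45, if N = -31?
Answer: -1252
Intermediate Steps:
143 + N*45 = 143 - 31*45 = 143 - 1395 = -1252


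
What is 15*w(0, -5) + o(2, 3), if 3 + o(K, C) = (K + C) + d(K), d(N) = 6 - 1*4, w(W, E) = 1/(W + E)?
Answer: 1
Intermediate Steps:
w(W, E) = 1/(E + W)
d(N) = 2 (d(N) = 6 - 4 = 2)
o(K, C) = -1 + C + K (o(K, C) = -3 + ((K + C) + 2) = -3 + ((C + K) + 2) = -3 + (2 + C + K) = -1 + C + K)
15*w(0, -5) + o(2, 3) = 15/(-5 + 0) + (-1 + 3 + 2) = 15/(-5) + 4 = 15*(-⅕) + 4 = -3 + 4 = 1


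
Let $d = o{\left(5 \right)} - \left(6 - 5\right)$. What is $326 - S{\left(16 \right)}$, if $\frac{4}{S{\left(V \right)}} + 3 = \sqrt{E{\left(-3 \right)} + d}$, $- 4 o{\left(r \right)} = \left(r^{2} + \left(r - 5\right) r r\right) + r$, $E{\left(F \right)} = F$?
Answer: $\frac{13390}{41} + \frac{4 i \sqrt{46}}{41} \approx 326.59 + 0.66169 i$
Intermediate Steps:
$o{\left(r \right)} = - \frac{r}{4} - \frac{r^{2}}{4} - \frac{r^{2} \left(-5 + r\right)}{4}$ ($o{\left(r \right)} = - \frac{\left(r^{2} + \left(r - 5\right) r r\right) + r}{4} = - \frac{\left(r^{2} + \left(-5 + r\right) r r\right) + r}{4} = - \frac{\left(r^{2} + r \left(-5 + r\right) r\right) + r}{4} = - \frac{\left(r^{2} + r^{2} \left(-5 + r\right)\right) + r}{4} = - \frac{r + r^{2} + r^{2} \left(-5 + r\right)}{4} = - \frac{r}{4} - \frac{r^{2}}{4} - \frac{r^{2} \left(-5 + r\right)}{4}$)
$d = - \frac{17}{2}$ ($d = \frac{1}{4} \cdot 5 \left(-1 - 5^{2} + 4 \cdot 5\right) - \left(6 - 5\right) = \frac{1}{4} \cdot 5 \left(-1 - 25 + 20\right) - \left(6 - 5\right) = \frac{1}{4} \cdot 5 \left(-1 - 25 + 20\right) - 1 = \frac{1}{4} \cdot 5 \left(-6\right) - 1 = - \frac{15}{2} - 1 = - \frac{17}{2} \approx -8.5$)
$S{\left(V \right)} = \frac{4}{-3 + \frac{i \sqrt{46}}{2}}$ ($S{\left(V \right)} = \frac{4}{-3 + \sqrt{-3 - \frac{17}{2}}} = \frac{4}{-3 + \sqrt{- \frac{23}{2}}} = \frac{4}{-3 + \frac{i \sqrt{46}}{2}}$)
$326 - S{\left(16 \right)} = 326 - \left(- \frac{24}{41} - \frac{4 i \sqrt{46}}{41}\right) = 326 + \left(\frac{24}{41} + \frac{4 i \sqrt{46}}{41}\right) = \frac{13390}{41} + \frac{4 i \sqrt{46}}{41}$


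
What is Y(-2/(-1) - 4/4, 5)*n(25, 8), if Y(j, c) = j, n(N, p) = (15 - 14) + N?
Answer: 26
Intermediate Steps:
n(N, p) = 1 + N
Y(-2/(-1) - 4/4, 5)*n(25, 8) = (-2/(-1) - 4/4)*(1 + 25) = (-2*(-1) - 4*1/4)*26 = (2 - 1)*26 = 1*26 = 26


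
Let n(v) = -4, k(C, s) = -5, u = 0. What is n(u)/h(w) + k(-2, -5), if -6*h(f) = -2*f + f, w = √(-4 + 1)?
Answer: -5 + 8*I*√3 ≈ -5.0 + 13.856*I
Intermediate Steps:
w = I*√3 (w = √(-3) = I*√3 ≈ 1.732*I)
h(f) = f/6 (h(f) = -(-2*f + f)/6 = -(-1)*f/6 = f/6)
n(u)/h(w) + k(-2, -5) = -4*(-2*I*√3) - 5 = -(-8)*I*√3 - 5 = 8*I*√3 - 5 = -5 + 8*I*√3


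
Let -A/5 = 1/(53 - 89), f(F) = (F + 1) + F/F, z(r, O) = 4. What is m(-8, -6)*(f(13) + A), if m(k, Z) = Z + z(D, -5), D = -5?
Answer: -545/18 ≈ -30.278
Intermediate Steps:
m(k, Z) = 4 + Z (m(k, Z) = Z + 4 = 4 + Z)
f(F) = 2 + F (f(F) = (1 + F) + 1 = 2 + F)
A = 5/36 (A = -5/(53 - 89) = -5/(-36) = -5*(-1/36) = 5/36 ≈ 0.13889)
m(-8, -6)*(f(13) + A) = (4 - 6)*((2 + 13) + 5/36) = -2*(15 + 5/36) = -2*545/36 = -545/18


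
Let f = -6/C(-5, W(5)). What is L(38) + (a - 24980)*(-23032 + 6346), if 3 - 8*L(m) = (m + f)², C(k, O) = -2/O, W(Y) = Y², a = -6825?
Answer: 2122786537/4 ≈ 5.3070e+8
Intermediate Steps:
f = 75 (f = -6/((-2/(5²))) = -6/((-2/25)) = -6/((-2*1/25)) = -6/(-2/25) = -6*(-25/2) = 75)
L(m) = 3/8 - (75 + m)²/8 (L(m) = 3/8 - (m + 75)²/8 = 3/8 - (75 + m)²/8)
L(38) + (a - 24980)*(-23032 + 6346) = (3/8 - (75 + 38)²/8) + (-6825 - 24980)*(-23032 + 6346) = (3/8 - ⅛*113²) - 31805*(-16686) = (3/8 - ⅛*12769) + 530698230 = (3/8 - 12769/8) + 530698230 = -6383/4 + 530698230 = 2122786537/4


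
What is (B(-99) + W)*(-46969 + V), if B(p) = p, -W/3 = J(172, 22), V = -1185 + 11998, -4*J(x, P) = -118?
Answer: 6779250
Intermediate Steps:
J(x, P) = 59/2 (J(x, P) = -¼*(-118) = 59/2)
V = 10813
W = -177/2 (W = -3*59/2 = -177/2 ≈ -88.500)
(B(-99) + W)*(-46969 + V) = (-99 - 177/2)*(-46969 + 10813) = -375/2*(-36156) = 6779250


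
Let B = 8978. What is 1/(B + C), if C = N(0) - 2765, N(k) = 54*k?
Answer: 1/6213 ≈ 0.00016095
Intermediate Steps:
C = -2765 (C = 54*0 - 2765 = 0 - 2765 = -2765)
1/(B + C) = 1/(8978 - 2765) = 1/6213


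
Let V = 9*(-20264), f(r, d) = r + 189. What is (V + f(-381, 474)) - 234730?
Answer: -417298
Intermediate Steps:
f(r, d) = 189 + r
V = -182376
(V + f(-381, 474)) - 234730 = (-182376 + (189 - 381)) - 234730 = (-182376 - 192) - 234730 = -182568 - 234730 = -417298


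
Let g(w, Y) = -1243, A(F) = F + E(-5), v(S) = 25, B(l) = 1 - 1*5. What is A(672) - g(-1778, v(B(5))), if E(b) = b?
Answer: 1910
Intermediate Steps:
B(l) = -4 (B(l) = 1 - 5 = -4)
A(F) = -5 + F (A(F) = F - 5 = -5 + F)
A(672) - g(-1778, v(B(5))) = (-5 + 672) - 1*(-1243) = 667 + 1243 = 1910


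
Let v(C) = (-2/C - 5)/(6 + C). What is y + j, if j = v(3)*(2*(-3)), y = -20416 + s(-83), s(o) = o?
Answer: -184457/9 ≈ -20495.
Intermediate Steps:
v(C) = (-5 - 2/C)/(6 + C)
y = -20499 (y = -20416 - 83 = -20499)
j = 34/9 (j = ((-2 - 5*3)/(3*(6 + 3)))*(2*(-3)) = ((⅓)*(-2 - 15)/9)*(-6) = ((⅓)*(⅑)*(-17))*(-6) = -17/27*(-6) = 34/9 ≈ 3.7778)
y + j = -20499 + 34/9 = -184457/9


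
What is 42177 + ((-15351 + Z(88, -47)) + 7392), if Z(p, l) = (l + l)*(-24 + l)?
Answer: 40892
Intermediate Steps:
Z(p, l) = 2*l*(-24 + l) (Z(p, l) = (2*l)*(-24 + l) = 2*l*(-24 + l))
42177 + ((-15351 + Z(88, -47)) + 7392) = 42177 + ((-15351 + 2*(-47)*(-24 - 47)) + 7392) = 42177 + ((-15351 + 2*(-47)*(-71)) + 7392) = 42177 + ((-15351 + 6674) + 7392) = 42177 + (-8677 + 7392) = 42177 - 1285 = 40892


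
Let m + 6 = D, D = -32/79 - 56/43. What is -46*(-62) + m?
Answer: 9662062/3397 ≈ 2844.3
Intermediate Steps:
D = -5800/3397 (D = -32*1/79 - 56*1/43 = -32/79 - 56/43 = -5800/3397 ≈ -1.7074)
m = -26182/3397 (m = -6 - 5800/3397 = -26182/3397 ≈ -7.7074)
-46*(-62) + m = -46*(-62) - 26182/3397 = 2852 - 26182/3397 = 9662062/3397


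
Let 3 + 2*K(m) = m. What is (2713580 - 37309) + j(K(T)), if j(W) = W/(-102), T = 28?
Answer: 545959259/204 ≈ 2.6763e+6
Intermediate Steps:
K(m) = -3/2 + m/2
j(W) = -W/102 (j(W) = W*(-1/102) = -W/102)
(2713580 - 37309) + j(K(T)) = (2713580 - 37309) - (-3/2 + (½)*28)/102 = 2676271 - (-3/2 + 14)/102 = 2676271 - 1/102*25/2 = 2676271 - 25/204 = 545959259/204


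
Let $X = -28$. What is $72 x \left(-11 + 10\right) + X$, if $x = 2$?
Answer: $-172$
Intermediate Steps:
$72 x \left(-11 + 10\right) + X = 72 \cdot 2 \left(-11 + 10\right) - 28 = 72 \cdot 2 \left(-1\right) - 28 = 72 \left(-2\right) - 28 = -144 - 28 = -172$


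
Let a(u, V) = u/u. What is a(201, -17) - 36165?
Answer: -36164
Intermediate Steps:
a(u, V) = 1
a(201, -17) - 36165 = 1 - 36165 = -36164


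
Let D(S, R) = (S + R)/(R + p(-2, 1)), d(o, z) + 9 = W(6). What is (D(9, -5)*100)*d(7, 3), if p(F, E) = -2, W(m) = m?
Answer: 1200/7 ≈ 171.43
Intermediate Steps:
d(o, z) = -3 (d(o, z) = -9 + 6 = -3)
D(S, R) = (R + S)/(-2 + R) (D(S, R) = (S + R)/(R - 2) = (R + S)/(-2 + R))
(D(9, -5)*100)*d(7, 3) = (((-5 + 9)/(-2 - 5))*100)*(-3) = ((4/(-7))*100)*(-3) = (-1/7*4*100)*(-3) = -4/7*100*(-3) = -400/7*(-3) = 1200/7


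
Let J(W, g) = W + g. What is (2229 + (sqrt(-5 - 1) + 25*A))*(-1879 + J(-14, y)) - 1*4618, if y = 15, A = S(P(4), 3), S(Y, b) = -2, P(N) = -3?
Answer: -4096780 - 1878*I*sqrt(6) ≈ -4.0968e+6 - 4600.1*I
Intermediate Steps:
A = -2
(2229 + (sqrt(-5 - 1) + 25*A))*(-1879 + J(-14, y)) - 1*4618 = (2229 + (sqrt(-5 - 1) + 25*(-2)))*(-1879 + (-14 + 15)) - 1*4618 = (2229 + (sqrt(-6) - 50))*(-1879 + 1) - 4618 = (2229 + (I*sqrt(6) - 50))*(-1878) - 4618 = (2229 + (-50 + I*sqrt(6)))*(-1878) - 4618 = (2179 + I*sqrt(6))*(-1878) - 4618 = (-4092162 - 1878*I*sqrt(6)) - 4618 = -4096780 - 1878*I*sqrt(6)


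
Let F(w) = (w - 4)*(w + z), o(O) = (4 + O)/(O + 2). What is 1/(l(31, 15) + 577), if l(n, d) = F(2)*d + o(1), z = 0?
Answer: 3/1556 ≈ 0.0019280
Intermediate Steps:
o(O) = (4 + O)/(2 + O)
F(w) = w*(-4 + w) (F(w) = (w - 4)*(w + 0) = (-4 + w)*w = w*(-4 + w))
l(n, d) = 5/3 - 4*d (l(n, d) = (2*(-4 + 2))*d + (4 + 1)/(2 + 1) = (2*(-2))*d + 5/3 = -4*d + (1/3)*5 = -4*d + 5/3 = 5/3 - 4*d)
1/(l(31, 15) + 577) = 1/((5/3 - 4*15) + 577) = 1/((5/3 - 60) + 577) = 1/(-175/3 + 577) = 1/(1556/3) = 3/1556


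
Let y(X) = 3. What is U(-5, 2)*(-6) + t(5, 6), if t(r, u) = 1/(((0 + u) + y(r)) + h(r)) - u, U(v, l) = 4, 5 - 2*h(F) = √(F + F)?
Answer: -15524/519 + 2*√10/519 ≈ -29.899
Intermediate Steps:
h(F) = 5/2 - √2*√F/2 (h(F) = 5/2 - √(F + F)/2 = 5/2 - √2*√F/2)
t(r, u) = 1/(11/2 + u - √2*√r/2) - u (t(r, u) = 1/(((0 + u) + 3) + (5/2 - √2*√r/2)) - u = 1/((u + 3) + (5/2 - √2*√r/2)) - u = 1/((3 + u) + (5/2 - √2*√r/2)) - u = 1/(11/2 + u - √2*√r/2) - u)
U(-5, 2)*(-6) + t(5, 6) = 4*(-6) + (2 - 11*6 - 2*6² + 6*√2*√5)/(11 + 2*6 - √2*√5) = -24 + (2 - 66 - 2*36 + 6*√10)/(11 + 12 - √10) = -24 + (2 - 66 - 72 + 6*√10)/(23 - √10) = -24 + (-136 + 6*√10)/(23 - √10)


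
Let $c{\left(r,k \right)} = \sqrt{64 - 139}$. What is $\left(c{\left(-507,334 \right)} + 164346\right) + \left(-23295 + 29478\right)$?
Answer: $170529 + 5 i \sqrt{3} \approx 1.7053 \cdot 10^{5} + 8.6602 i$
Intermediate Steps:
$c{\left(r,k \right)} = 5 i \sqrt{3}$ ($c{\left(r,k \right)} = \sqrt{-75} = 5 i \sqrt{3}$)
$\left(c{\left(-507,334 \right)} + 164346\right) + \left(-23295 + 29478\right) = \left(5 i \sqrt{3} + 164346\right) + \left(-23295 + 29478\right) = \left(164346 + 5 i \sqrt{3}\right) + 6183 = 170529 + 5 i \sqrt{3}$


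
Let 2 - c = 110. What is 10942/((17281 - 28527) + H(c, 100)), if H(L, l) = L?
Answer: -5471/5677 ≈ -0.96371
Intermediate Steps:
c = -108 (c = 2 - 1*110 = 2 - 110 = -108)
10942/((17281 - 28527) + H(c, 100)) = 10942/((17281 - 28527) - 108) = 10942/(-11246 - 108) = 10942/(-11354) = 10942*(-1/11354) = -5471/5677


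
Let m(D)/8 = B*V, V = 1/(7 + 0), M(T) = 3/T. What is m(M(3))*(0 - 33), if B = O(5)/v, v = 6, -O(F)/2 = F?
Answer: 440/7 ≈ 62.857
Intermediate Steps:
O(F) = -2*F
B = -5/3 (B = -2*5/6 = -10*⅙ = -5/3 ≈ -1.6667)
V = ⅐ (V = 1/7 = ⅐ ≈ 0.14286)
m(D) = -40/21 (m(D) = 8*(-5/3*⅐) = 8*(-5/21) = -40/21)
m(M(3))*(0 - 33) = -40*(0 - 33)/21 = -40/21*(-33) = 440/7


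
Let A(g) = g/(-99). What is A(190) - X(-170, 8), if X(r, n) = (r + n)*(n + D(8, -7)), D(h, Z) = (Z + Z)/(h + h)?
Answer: 456323/396 ≈ 1152.3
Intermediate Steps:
A(g) = -g/99 (A(g) = g*(-1/99) = -g/99)
D(h, Z) = Z/h (D(h, Z) = (2*Z)/((2*h)) = (2*Z)*(1/(2*h)) = Z/h)
X(r, n) = (-7/8 + n)*(n + r) (X(r, n) = (r + n)*(n - 7/8) = (n + r)*(n - 7*1/8) = (n + r)*(n - 7/8) = (n + r)*(-7/8 + n) = (-7/8 + n)*(n + r))
A(190) - X(-170, 8) = -1/99*190 - (8**2 - 7/8*8 - 7/8*(-170) + 8*(-170)) = -190/99 - (64 - 7 + 595/4 - 1360) = -190/99 - 1*(-4617/4) = -190/99 + 4617/4 = 456323/396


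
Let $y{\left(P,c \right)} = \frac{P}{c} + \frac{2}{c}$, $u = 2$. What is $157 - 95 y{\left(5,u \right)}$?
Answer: $- \frac{351}{2} \approx -175.5$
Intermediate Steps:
$y{\left(P,c \right)} = \frac{2}{c} + \frac{P}{c}$
$157 - 95 y{\left(5,u \right)} = 157 - 95 \frac{2 + 5}{2} = 157 - 95 \cdot \frac{1}{2} \cdot 7 = 157 - \frac{665}{2} = - \frac{351}{2}$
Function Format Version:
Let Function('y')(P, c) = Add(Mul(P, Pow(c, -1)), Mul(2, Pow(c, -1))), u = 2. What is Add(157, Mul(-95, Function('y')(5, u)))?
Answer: Rational(-351, 2) ≈ -175.50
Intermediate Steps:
Function('y')(P, c) = Add(Mul(2, Pow(c, -1)), Mul(P, Pow(c, -1)))
Add(157, Mul(-95, Function('y')(5, u))) = Add(157, Mul(-95, Mul(Pow(2, -1), Add(2, 5)))) = Add(157, Mul(-95, Mul(Rational(1, 2), 7))) = Add(157, Mul(-95, Rational(7, 2))) = Add(157, Rational(-665, 2)) = Rational(-351, 2)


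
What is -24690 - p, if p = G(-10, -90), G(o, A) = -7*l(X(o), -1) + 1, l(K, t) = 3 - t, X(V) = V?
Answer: -24663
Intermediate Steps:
G(o, A) = -27 (G(o, A) = -7*(3 - 1*(-1)) + 1 = -7*(3 + 1) + 1 = -7*4 + 1 = -28 + 1 = -27)
p = -27
-24690 - p = -24690 - 1*(-27) = -24690 + 27 = -24663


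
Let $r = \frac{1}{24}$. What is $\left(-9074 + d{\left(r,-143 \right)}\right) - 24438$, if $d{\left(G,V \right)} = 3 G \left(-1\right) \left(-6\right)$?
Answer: $- \frac{134045}{4} \approx -33511.0$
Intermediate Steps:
$r = \frac{1}{24} \approx 0.041667$
$d{\left(G,V \right)} = 18 G$ ($d{\left(G,V \right)} = - 3 G \left(-6\right) = 18 G$)
$\left(-9074 + d{\left(r,-143 \right)}\right) - 24438 = \left(-9074 + 18 \cdot \frac{1}{24}\right) - 24438 = \left(-9074 + \frac{3}{4}\right) - 24438 = - \frac{36293}{4} - 24438 = - \frac{134045}{4}$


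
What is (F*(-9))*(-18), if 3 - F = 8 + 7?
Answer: -1944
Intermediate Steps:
F = -12 (F = 3 - (8 + 7) = 3 - 1*15 = 3 - 15 = -12)
(F*(-9))*(-18) = -12*(-9)*(-18) = 108*(-18) = -1944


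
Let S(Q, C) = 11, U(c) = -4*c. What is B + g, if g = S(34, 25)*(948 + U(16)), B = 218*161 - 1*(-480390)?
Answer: 525212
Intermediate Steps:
B = 515488 (B = 35098 + 480390 = 515488)
g = 9724 (g = 11*(948 - 4*16) = 11*(948 - 64) = 11*884 = 9724)
B + g = 515488 + 9724 = 525212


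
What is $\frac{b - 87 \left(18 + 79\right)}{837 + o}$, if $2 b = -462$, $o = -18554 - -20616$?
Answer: $- \frac{8670}{2899} \approx -2.9907$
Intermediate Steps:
$o = 2062$ ($o = -18554 + 20616 = 2062$)
$b = -231$ ($b = \frac{1}{2} \left(-462\right) = -231$)
$\frac{b - 87 \left(18 + 79\right)}{837 + o} = \frac{-231 - 87 \left(18 + 79\right)}{837 + 2062} = \frac{-231 - 8439}{2899} = \left(-231 - 8439\right) \frac{1}{2899} = \left(-8670\right) \frac{1}{2899} = - \frac{8670}{2899}$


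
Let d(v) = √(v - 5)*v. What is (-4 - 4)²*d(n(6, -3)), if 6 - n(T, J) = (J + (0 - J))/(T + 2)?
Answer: 384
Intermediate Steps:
n(T, J) = 6 (n(T, J) = 6 - (J + (0 - J))/(T + 2) = 6 - (J - J)/(2 + T) = 6 - 0/(2 + T) = 6 - 1*0 = 6 + 0 = 6)
d(v) = v*√(-5 + v) (d(v) = √(-5 + v)*v = v*√(-5 + v))
(-4 - 4)²*d(n(6, -3)) = (-4 - 4)²*(6*√(-5 + 6)) = (-8)²*(6*√1) = 64*(6*1) = 64*6 = 384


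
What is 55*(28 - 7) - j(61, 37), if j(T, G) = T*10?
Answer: 545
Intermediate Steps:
j(T, G) = 10*T
55*(28 - 7) - j(61, 37) = 55*(28 - 7) - 10*61 = 55*21 - 1*610 = 1155 - 610 = 545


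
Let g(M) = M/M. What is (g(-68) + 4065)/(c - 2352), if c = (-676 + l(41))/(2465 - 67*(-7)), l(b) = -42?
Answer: -5964822/3450743 ≈ -1.7286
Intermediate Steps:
g(M) = 1
c = -359/1467 (c = (-676 - 42)/(2465 - 67*(-7)) = -718/(2465 + 469) = -718/2934 = -718*1/2934 = -359/1467 ≈ -0.24472)
(g(-68) + 4065)/(c - 2352) = (1 + 4065)/(-359/1467 - 2352) = 4066/(-3450743/1467) = 4066*(-1467/3450743) = -5964822/3450743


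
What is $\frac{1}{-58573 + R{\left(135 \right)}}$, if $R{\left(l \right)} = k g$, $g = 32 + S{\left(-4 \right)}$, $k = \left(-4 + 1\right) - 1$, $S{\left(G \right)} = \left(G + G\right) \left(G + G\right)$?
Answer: $- \frac{1}{58957} \approx -1.6962 \cdot 10^{-5}$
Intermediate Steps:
$S{\left(G \right)} = 4 G^{2}$ ($S{\left(G \right)} = 2 G 2 G = 4 G^{2}$)
$k = -4$ ($k = -3 - 1 = -4$)
$g = 96$ ($g = 32 + 4 \left(-4\right)^{2} = 32 + 4 \cdot 16 = 32 + 64 = 96$)
$R{\left(l \right)} = -384$ ($R{\left(l \right)} = \left(-4\right) 96 = -384$)
$\frac{1}{-58573 + R{\left(135 \right)}} = \frac{1}{-58573 - 384} = \frac{1}{-58957} = - \frac{1}{58957}$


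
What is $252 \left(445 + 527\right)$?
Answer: $244944$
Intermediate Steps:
$252 \left(445 + 527\right) = 252 \cdot 972 = 244944$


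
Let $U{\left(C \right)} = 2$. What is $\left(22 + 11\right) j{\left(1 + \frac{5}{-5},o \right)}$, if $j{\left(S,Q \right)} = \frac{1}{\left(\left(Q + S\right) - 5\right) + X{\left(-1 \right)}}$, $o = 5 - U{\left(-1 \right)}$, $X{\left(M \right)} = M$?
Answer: $-11$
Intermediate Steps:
$o = 3$ ($o = 5 - 2 = 3$)
$j{\left(S,Q \right)} = \frac{1}{-6 + Q + S}$ ($j{\left(S,Q \right)} = \frac{1}{\left(\left(Q + S\right) - 5\right) - 1} = \frac{1}{\left(-5 + Q + S\right) - 1} = \frac{1}{-6 + Q + S}$)
$\left(22 + 11\right) j{\left(1 + \frac{5}{-5},o \right)} = \frac{22 + 11}{-6 + 3 + \left(1 + \frac{5}{-5}\right)} = \frac{33}{-6 + 3 + \left(1 + 5 \left(- \frac{1}{5}\right)\right)} = \frac{33}{-6 + 3 + \left(1 - 1\right)} = \frac{33}{-6 + 3 + 0} = \frac{33}{-3} = 33 \left(- \frac{1}{3}\right) = -11$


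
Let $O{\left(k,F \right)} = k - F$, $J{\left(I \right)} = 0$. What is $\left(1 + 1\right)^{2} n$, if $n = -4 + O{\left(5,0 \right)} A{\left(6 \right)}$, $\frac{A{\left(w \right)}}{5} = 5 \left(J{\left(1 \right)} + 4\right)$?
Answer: $1984$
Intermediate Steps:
$A{\left(w \right)} = 100$ ($A{\left(w \right)} = 5 \cdot 5 \left(0 + 4\right) = 5 \cdot 5 \cdot 4 = 5 \cdot 20 = 100$)
$n = 496$ ($n = -4 + \left(5 - 0\right) 100 = -4 + \left(5 + 0\right) 100 = -4 + 5 \cdot 100 = -4 + 500 = 496$)
$\left(1 + 1\right)^{2} n = \left(1 + 1\right)^{2} \cdot 496 = 2^{2} \cdot 496 = 4 \cdot 496 = 1984$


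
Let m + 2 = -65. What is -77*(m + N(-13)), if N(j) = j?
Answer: 6160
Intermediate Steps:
m = -67 (m = -2 - 65 = -67)
-77*(m + N(-13)) = -77*(-67 - 13) = -77*(-80) = 6160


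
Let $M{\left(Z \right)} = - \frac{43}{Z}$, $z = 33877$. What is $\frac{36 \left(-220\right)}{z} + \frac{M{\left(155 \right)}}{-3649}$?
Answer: $- \frac{4478055689}{19160661815} \approx -0.23371$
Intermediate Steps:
$\frac{36 \left(-220\right)}{z} + \frac{M{\left(155 \right)}}{-3649} = \frac{36 \left(-220\right)}{33877} + \frac{\left(-43\right) \frac{1}{155}}{-3649} = \left(-7920\right) \frac{1}{33877} + \left(-43\right) \frac{1}{155} \left(- \frac{1}{3649}\right) = - \frac{7920}{33877} - - \frac{43}{565595} = - \frac{7920}{33877} + \frac{43}{565595} = - \frac{4478055689}{19160661815}$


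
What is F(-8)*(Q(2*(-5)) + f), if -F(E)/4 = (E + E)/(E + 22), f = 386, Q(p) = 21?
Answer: 13024/7 ≈ 1860.6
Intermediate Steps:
F(E) = -8*E/(22 + E) (F(E) = -4*(E + E)/(E + 22) = -4*2*E/(22 + E) = -8*E/(22 + E))
F(-8)*(Q(2*(-5)) + f) = (-8*(-8)/(22 - 8))*(21 + 386) = -8*(-8)/14*407 = -8*(-8)*1/14*407 = (32/7)*407 = 13024/7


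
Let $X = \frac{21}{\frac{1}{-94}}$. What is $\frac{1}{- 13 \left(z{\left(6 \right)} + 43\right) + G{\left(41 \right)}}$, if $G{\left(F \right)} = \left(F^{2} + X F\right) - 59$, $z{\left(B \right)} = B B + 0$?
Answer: $- \frac{1}{80339} \approx -1.2447 \cdot 10^{-5}$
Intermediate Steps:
$z{\left(B \right)} = B^{2}$ ($z{\left(B \right)} = B^{2} + 0 = B^{2}$)
$X = -1974$ ($X = \frac{21}{- \frac{1}{94}} = 21 \left(-94\right) = -1974$)
$G{\left(F \right)} = -59 + F^{2} - 1974 F$ ($G{\left(F \right)} = \left(F^{2} - 1974 F\right) - 59 = -59 + F^{2} - 1974 F$)
$\frac{1}{- 13 \left(z{\left(6 \right)} + 43\right) + G{\left(41 \right)}} = \frac{1}{- 13 \left(6^{2} + 43\right) - \left(80993 - 1681\right)} = \frac{1}{- 13 \left(36 + 43\right) - 79312} = \frac{1}{\left(-13\right) 79 - 79312} = \frac{1}{-1027 - 79312} = \frac{1}{-80339} = - \frac{1}{80339}$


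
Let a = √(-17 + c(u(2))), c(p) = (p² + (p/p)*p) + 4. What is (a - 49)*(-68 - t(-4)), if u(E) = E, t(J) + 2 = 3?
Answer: 3381 - 69*I*√7 ≈ 3381.0 - 182.56*I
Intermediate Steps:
t(J) = 1 (t(J) = -2 + 3 = 1)
c(p) = 4 + p + p² (c(p) = (p² + 1*p) + 4 = (p² + p) + 4 = (p + p²) + 4 = 4 + p + p²)
a = I*√7 (a = √(-17 + (4 + 2 + 2²)) = √(-17 + (4 + 2 + 4)) = √(-17 + 10) = √(-7) = I*√7 ≈ 2.6458*I)
(a - 49)*(-68 - t(-4)) = (I*√7 - 49)*(-68 - 1*1) = (-49 + I*√7)*(-68 - 1) = (-49 + I*√7)*(-69) = 3381 - 69*I*√7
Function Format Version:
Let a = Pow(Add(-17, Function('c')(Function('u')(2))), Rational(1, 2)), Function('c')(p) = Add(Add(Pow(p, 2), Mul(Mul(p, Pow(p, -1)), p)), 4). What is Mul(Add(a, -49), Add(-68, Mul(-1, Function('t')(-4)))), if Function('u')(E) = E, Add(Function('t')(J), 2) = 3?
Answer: Add(3381, Mul(-69, I, Pow(7, Rational(1, 2)))) ≈ Add(3381.0, Mul(-182.56, I))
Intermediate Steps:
Function('t')(J) = 1 (Function('t')(J) = Add(-2, 3) = 1)
Function('c')(p) = Add(4, p, Pow(p, 2)) (Function('c')(p) = Add(Add(Pow(p, 2), Mul(1, p)), 4) = Add(Add(Pow(p, 2), p), 4) = Add(Add(p, Pow(p, 2)), 4) = Add(4, p, Pow(p, 2)))
a = Mul(I, Pow(7, Rational(1, 2))) (a = Pow(Add(-17, Add(4, 2, Pow(2, 2))), Rational(1, 2)) = Pow(Add(-17, Add(4, 2, 4)), Rational(1, 2)) = Pow(Add(-17, 10), Rational(1, 2)) = Pow(-7, Rational(1, 2)) = Mul(I, Pow(7, Rational(1, 2))) ≈ Mul(2.6458, I))
Mul(Add(a, -49), Add(-68, Mul(-1, Function('t')(-4)))) = Mul(Add(Mul(I, Pow(7, Rational(1, 2))), -49), Add(-68, Mul(-1, 1))) = Mul(Add(-49, Mul(I, Pow(7, Rational(1, 2)))), Add(-68, -1)) = Mul(Add(-49, Mul(I, Pow(7, Rational(1, 2)))), -69) = Add(3381, Mul(-69, I, Pow(7, Rational(1, 2))))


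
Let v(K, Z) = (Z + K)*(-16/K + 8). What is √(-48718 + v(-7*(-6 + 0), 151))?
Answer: I*√20836158/21 ≈ 217.36*I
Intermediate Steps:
v(K, Z) = (8 - 16/K)*(K + Z) (v(K, Z) = (K + Z)*(8 - 16/K) = (8 - 16/K)*(K + Z))
√(-48718 + v(-7*(-6 + 0), 151)) = √(-48718 + 8*(-2*151 + (-7*(-6 + 0))*(-2 - 7*(-6 + 0) + 151))/((-7*(-6 + 0)))) = √(-48718 + 8*(-302 + (-7*(-6))*(-2 - 7*(-6) + 151))/((-7*(-6)))) = √(-48718 + 8*(-302 + 42*(-2 + 42 + 151))/42) = √(-48718 + 8*(1/42)*(-302 + 42*191)) = √(-48718 + 8*(1/42)*(-302 + 8022)) = √(-48718 + 8*(1/42)*7720) = √(-48718 + 30880/21) = √(-992198/21) = I*√20836158/21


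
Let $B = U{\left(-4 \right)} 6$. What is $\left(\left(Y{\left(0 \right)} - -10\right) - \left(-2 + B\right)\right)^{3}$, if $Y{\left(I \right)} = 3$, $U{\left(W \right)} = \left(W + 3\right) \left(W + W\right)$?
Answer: $-35937$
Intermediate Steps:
$U{\left(W \right)} = 2 W \left(3 + W\right)$ ($U{\left(W \right)} = \left(3 + W\right) 2 W = 2 W \left(3 + W\right)$)
$B = 48$ ($B = 2 \left(-4\right) \left(3 - 4\right) 6 = 2 \left(-4\right) \left(-1\right) 6 = 8 \cdot 6 = 48$)
$\left(\left(Y{\left(0 \right)} - -10\right) - \left(-2 + B\right)\right)^{3} = \left(\left(3 - -10\right) - \left(-2 + 48\right)\right)^{3} = \left(\left(3 + 10\right) - 46\right)^{3} = \left(13 - 46\right)^{3} = \left(-33\right)^{3} = -35937$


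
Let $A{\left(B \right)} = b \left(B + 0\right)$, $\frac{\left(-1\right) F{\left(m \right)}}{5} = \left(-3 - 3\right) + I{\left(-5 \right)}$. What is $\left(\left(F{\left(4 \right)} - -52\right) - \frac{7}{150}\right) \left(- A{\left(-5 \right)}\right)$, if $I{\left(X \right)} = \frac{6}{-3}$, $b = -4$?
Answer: $- \frac{27586}{15} \approx -1839.1$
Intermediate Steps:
$I{\left(X \right)} = -2$ ($I{\left(X \right)} = 6 \left(- \frac{1}{3}\right) = -2$)
$F{\left(m \right)} = 40$ ($F{\left(m \right)} = - 5 \left(\left(-3 - 3\right) - 2\right) = - 5 \left(-6 - 2\right) = \left(-5\right) \left(-8\right) = 40$)
$A{\left(B \right)} = - 4 B$ ($A{\left(B \right)} = - 4 \left(B + 0\right) = - 4 B$)
$\left(\left(F{\left(4 \right)} - -52\right) - \frac{7}{150}\right) \left(- A{\left(-5 \right)}\right) = \left(\left(40 - -52\right) - \frac{7}{150}\right) \left(- \left(-4\right) \left(-5\right)\right) = \left(\left(40 + 52\right) - \frac{7}{150}\right) \left(\left(-1\right) 20\right) = \left(92 - \frac{7}{150}\right) \left(-20\right) = \frac{13793}{150} \left(-20\right) = - \frac{27586}{15}$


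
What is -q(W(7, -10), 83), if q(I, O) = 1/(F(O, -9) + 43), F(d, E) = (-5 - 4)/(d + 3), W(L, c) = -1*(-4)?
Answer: -86/3689 ≈ -0.023313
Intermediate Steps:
W(L, c) = 4
F(d, E) = -9/(3 + d)
q(I, O) = 1/(43 - 9/(3 + O)) (q(I, O) = 1/(-9/(3 + O) + 43) = 1/(43 - 9/(3 + O)))
-q(W(7, -10), 83) = -(3 + 83)/(120 + 43*83) = -86/(120 + 3569) = -86/3689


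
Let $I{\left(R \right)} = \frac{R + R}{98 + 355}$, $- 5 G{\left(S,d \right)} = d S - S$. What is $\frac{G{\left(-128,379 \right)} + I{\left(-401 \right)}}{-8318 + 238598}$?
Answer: $\frac{10956971}{260792100} \approx 0.042014$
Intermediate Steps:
$G{\left(S,d \right)} = \frac{S}{5} - \frac{S d}{5}$ ($G{\left(S,d \right)} = - \frac{d S - S}{5} = - \frac{S d - S}{5} = - \frac{- S + S d}{5} = \frac{S}{5} - \frac{S d}{5}$)
$I{\left(R \right)} = \frac{2 R}{453}$
$\frac{G{\left(-128,379 \right)} + I{\left(-401 \right)}}{-8318 + 238598} = \frac{\frac{1}{5} \left(-128\right) \left(1 - 379\right) + \frac{2}{453} \left(-401\right)}{-8318 + 238598} = \frac{\frac{1}{5} \left(-128\right) \left(1 - 379\right) - \frac{802}{453}}{230280} = \left(\frac{1}{5} \left(-128\right) \left(-378\right) - \frac{802}{453}\right) \frac{1}{230280} = \left(\frac{48384}{5} - \frac{802}{453}\right) \frac{1}{230280} = \frac{21913942}{2265} \cdot \frac{1}{230280} = \frac{10956971}{260792100}$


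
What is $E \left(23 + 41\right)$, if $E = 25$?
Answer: $1600$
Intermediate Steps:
$E \left(23 + 41\right) = 25 \left(23 + 41\right) = 25 \cdot 64 = 1600$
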